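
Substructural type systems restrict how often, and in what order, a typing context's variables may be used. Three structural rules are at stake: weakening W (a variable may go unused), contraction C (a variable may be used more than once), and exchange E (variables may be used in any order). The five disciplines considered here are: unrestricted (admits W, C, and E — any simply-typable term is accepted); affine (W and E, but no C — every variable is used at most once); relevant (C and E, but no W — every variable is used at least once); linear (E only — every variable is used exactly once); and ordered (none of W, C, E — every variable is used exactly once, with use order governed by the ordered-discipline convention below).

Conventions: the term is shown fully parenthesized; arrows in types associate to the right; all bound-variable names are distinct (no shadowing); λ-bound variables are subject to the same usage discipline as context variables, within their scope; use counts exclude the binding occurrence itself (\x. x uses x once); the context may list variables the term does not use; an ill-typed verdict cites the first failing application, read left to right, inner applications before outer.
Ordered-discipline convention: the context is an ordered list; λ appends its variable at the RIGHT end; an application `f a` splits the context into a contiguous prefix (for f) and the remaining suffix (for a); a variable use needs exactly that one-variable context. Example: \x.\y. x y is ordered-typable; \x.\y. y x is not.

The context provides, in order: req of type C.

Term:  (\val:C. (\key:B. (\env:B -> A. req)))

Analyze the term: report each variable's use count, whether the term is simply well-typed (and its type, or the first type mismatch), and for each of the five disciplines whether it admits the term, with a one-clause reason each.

counts: req: 1; val (bound): 0; key (bound): 0; env (bound): 0
use order (left to right): req
typing: well-typed at C -> B -> (B -> A) -> C
ordered: ✗ — val, key, env left unused
linear: ✗ — val, key, env left unused
affine: ✓ — no duplicate uses among req, val, key, env
relevant: ✗ — val, key, env left unused
unrestricted: ✓ — typability at C -> B -> (B -> A) -> C is all that's needed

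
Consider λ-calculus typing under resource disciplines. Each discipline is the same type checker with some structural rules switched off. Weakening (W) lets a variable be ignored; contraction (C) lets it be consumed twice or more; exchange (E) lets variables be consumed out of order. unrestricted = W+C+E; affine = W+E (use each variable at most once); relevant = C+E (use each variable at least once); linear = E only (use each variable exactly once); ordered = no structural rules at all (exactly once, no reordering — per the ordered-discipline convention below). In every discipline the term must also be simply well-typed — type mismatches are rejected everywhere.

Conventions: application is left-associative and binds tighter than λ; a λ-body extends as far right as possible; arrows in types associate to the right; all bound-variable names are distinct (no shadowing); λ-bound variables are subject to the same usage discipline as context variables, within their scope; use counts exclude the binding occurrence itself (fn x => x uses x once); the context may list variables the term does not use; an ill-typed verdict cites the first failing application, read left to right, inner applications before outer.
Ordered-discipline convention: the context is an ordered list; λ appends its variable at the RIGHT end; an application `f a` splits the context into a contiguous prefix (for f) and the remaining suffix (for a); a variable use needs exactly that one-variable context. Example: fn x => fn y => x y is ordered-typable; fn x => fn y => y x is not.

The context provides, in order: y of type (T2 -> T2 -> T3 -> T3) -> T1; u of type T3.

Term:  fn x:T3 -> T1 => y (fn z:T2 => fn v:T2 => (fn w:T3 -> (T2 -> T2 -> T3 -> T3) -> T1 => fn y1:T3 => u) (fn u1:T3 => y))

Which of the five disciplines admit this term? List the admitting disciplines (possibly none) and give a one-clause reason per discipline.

accepted by: unrestricted
usage: y: 2, u: 1, x (bound): 0, z (bound): 0, v (bound): 0, w (bound): 0, y1 (bound): 0, u1 (bound): 0
order of uses: y, u, y
typing: well-typed — term : (T3 -> T1) -> T1
ordered ✗ (y ×2 used more than once (contraction); x, z, v, w, y1, u1 never used (weakening))
linear ✗ (y ×2 used more than once (contraction); x, z, v, w, y1, u1 never used (weakening))
affine ✗ (y ×2 used more than once (contraction))
relevant ✗ (x, z, v, w, y1, u1 never used (weakening))
unrestricted ✓ (well-typed at (T3 -> T1) -> T1; no restrictions here)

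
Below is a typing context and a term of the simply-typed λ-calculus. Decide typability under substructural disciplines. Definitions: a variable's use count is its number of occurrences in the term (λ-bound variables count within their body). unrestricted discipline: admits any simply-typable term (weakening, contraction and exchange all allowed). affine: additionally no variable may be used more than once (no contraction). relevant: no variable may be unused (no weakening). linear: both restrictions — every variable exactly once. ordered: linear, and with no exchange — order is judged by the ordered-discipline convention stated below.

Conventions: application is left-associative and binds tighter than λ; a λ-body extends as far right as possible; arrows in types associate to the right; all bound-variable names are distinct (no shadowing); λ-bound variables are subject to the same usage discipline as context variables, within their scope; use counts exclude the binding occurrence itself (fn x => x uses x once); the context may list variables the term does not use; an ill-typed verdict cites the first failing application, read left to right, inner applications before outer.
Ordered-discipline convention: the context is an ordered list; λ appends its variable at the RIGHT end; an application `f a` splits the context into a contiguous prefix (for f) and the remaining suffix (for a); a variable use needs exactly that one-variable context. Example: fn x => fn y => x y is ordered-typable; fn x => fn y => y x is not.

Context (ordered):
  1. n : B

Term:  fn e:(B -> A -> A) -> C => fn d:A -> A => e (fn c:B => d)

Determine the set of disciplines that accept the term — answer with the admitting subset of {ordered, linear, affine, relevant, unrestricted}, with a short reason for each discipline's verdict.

accepted by: affine, unrestricted
counts: n: 0, e (bound): 1, d (bound): 1, c (bound): 0
uses in reading order: e, d
typing: well-typed — term : ((B -> A -> A) -> C) -> (A -> A) -> C
ordered ✗ (n, c never used (weakening))
linear ✗ (n, c never used (weakening))
affine ✓ (no duplicate uses among n, e, d, c)
relevant ✗ (n, c never used (weakening))
unrestricted ✓ (simply typable at ((B -> A -> A) -> C) -> (A -> A) -> C; W, C, E all held)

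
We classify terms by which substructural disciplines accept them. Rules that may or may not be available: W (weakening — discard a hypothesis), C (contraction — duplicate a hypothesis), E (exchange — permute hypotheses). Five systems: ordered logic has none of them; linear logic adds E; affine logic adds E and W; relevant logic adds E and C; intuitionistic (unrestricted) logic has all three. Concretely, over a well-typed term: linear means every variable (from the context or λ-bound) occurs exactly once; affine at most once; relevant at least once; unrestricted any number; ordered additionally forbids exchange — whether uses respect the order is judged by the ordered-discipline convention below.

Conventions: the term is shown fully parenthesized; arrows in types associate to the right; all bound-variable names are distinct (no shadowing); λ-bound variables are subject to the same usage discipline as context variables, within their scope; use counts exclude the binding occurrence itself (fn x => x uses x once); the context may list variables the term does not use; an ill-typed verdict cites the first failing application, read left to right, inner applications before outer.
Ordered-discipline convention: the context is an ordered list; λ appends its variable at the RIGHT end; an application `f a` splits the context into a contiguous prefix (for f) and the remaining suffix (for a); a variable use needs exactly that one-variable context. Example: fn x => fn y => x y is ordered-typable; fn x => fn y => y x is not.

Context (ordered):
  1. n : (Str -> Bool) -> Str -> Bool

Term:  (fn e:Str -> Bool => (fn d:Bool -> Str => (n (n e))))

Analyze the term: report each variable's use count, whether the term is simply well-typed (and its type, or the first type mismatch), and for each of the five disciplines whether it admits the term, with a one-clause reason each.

usage: n: 2; e [bound]: 1; d [bound]: 0
left-to-right use order: n, n, e
typing: ✓ — (Str -> Bool) -> (Bool -> Str) -> Str -> Bool
ordered: ✗, n ×2 used more than once (contraction); needs weakening: d unused
linear: ✗, n ×2 used more than once (contraction); needs weakening: d unused
affine: ✗, n ×2 used more than once (contraction)
relevant: ✗, needs weakening: d unused
unrestricted: ✓, type-checks ((Str -> Bool) -> (Bool -> Str) -> Str -> Bool) and nothing is barred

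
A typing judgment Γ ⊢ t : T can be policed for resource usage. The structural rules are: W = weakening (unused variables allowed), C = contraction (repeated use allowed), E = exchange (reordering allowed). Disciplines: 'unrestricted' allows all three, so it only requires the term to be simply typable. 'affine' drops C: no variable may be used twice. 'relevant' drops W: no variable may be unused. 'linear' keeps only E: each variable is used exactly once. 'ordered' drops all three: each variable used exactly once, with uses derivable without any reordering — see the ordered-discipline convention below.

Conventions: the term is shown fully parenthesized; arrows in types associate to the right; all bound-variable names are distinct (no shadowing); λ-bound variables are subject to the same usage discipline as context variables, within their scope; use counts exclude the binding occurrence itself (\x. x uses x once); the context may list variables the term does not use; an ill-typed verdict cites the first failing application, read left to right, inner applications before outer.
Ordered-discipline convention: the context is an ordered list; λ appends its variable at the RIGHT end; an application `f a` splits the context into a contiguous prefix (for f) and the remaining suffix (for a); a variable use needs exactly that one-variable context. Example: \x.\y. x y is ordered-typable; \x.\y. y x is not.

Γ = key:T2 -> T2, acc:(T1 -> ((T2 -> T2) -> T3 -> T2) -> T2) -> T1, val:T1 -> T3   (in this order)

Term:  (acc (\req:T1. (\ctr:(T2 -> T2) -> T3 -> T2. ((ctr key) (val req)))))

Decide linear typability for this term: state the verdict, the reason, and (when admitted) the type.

yes — each of key, acc, val, req, ctr used exactly once; term : T1
counts: key: 1; acc: 1; val: 1; req (bound): 1; ctr (bound): 1
left-to-right use order: acc, ctr, key, val, req
typing: well-typed at T1
all disciplines: ordered ✗; linear ✓; affine ✓; relevant ✓; unrestricted ✓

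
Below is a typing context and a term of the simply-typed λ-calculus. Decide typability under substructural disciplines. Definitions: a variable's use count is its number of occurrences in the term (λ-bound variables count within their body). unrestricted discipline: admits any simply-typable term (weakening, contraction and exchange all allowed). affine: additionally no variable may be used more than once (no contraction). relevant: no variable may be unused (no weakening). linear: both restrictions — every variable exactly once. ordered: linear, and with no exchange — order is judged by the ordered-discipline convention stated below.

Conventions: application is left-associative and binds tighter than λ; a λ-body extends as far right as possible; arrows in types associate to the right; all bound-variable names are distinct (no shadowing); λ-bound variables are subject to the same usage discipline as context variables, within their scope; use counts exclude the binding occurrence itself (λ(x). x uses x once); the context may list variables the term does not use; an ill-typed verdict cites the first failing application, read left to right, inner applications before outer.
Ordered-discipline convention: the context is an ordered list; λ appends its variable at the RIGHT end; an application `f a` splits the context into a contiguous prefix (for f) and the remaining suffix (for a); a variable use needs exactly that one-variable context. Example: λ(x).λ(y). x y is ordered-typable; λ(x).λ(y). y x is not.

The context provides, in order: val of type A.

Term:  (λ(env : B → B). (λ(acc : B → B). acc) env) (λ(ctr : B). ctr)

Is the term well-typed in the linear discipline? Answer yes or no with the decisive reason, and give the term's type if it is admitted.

no — val never used (weakening)
use counts: val ×0; env (λ-bound) ×1; acc (λ-bound) ×1; ctr (λ-bound) ×1
use order (left to right): acc, env, ctr
typing: the term checks, with type B → B
all disciplines: ordered ✗ | linear ✗ | affine ✓ | relevant ✗ | unrestricted ✓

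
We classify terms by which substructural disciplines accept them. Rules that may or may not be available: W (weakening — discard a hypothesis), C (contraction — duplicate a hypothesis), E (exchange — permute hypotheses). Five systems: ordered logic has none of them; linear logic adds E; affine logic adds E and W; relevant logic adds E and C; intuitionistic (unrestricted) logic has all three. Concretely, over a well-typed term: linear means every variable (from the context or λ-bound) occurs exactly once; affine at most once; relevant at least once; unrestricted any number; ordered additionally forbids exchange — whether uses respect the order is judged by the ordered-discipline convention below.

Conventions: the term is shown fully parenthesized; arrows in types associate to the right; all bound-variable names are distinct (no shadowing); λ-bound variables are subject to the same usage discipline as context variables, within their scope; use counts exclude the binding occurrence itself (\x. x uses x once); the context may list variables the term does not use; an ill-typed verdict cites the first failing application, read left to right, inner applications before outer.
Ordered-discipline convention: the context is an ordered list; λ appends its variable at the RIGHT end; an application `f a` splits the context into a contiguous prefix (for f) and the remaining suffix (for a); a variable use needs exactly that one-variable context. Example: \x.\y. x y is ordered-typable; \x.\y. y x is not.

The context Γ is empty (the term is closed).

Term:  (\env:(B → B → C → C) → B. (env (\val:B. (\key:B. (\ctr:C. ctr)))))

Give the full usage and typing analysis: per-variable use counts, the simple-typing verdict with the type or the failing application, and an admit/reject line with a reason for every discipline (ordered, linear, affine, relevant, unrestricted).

usage: env [bound]=1, val [bound]=0, key [bound]=0, ctr [bound]=1
use order (left to right): env, ctr
typing: ✓ — ((B → B → C → C) → B) → B
ordered: ✗, val, key left unused
linear: ✗, val, key left unused
affine: ✓, none of env, val, key, ctr used more than once
relevant: ✗, val, key left unused
unrestricted: ✓, typability at ((B → B → C → C) → B) → B is all that's needed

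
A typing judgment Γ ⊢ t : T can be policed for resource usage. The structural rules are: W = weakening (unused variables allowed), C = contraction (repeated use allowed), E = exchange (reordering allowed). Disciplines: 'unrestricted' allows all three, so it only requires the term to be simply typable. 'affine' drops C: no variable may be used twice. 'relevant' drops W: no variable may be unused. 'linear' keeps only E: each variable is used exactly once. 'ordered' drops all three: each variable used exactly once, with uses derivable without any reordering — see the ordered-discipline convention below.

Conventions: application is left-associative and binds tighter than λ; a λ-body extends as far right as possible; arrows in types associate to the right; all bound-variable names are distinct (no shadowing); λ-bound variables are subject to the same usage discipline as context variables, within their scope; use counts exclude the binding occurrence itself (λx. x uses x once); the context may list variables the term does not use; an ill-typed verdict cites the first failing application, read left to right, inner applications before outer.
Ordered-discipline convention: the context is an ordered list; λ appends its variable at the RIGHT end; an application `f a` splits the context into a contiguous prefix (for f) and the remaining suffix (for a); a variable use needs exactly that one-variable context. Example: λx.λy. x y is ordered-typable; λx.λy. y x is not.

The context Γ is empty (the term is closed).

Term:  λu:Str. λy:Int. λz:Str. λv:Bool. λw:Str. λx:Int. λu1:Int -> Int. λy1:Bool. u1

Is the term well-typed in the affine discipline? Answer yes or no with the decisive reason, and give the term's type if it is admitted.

yes — u, y, z, v, w, x, u1, y1: no repeats, contraction unneeded; term : Str -> Int -> Str -> Bool -> Str -> Int -> (Int -> Int) -> Bool -> Int -> Int
use counts: u (λ-bound)=0; y (λ-bound)=0; z (λ-bound)=0; v (λ-bound)=0; w (λ-bound)=0; x (λ-bound)=0; u1 (λ-bound)=1; y1 (λ-bound)=0
uses in reading order: u1
typing: well-typed — term : Str -> Int -> Str -> Bool -> Str -> Int -> (Int -> Int) -> Bool -> Int -> Int
across the five disciplines: ordered ✗; linear ✗; affine ✓; relevant ✗; unrestricted ✓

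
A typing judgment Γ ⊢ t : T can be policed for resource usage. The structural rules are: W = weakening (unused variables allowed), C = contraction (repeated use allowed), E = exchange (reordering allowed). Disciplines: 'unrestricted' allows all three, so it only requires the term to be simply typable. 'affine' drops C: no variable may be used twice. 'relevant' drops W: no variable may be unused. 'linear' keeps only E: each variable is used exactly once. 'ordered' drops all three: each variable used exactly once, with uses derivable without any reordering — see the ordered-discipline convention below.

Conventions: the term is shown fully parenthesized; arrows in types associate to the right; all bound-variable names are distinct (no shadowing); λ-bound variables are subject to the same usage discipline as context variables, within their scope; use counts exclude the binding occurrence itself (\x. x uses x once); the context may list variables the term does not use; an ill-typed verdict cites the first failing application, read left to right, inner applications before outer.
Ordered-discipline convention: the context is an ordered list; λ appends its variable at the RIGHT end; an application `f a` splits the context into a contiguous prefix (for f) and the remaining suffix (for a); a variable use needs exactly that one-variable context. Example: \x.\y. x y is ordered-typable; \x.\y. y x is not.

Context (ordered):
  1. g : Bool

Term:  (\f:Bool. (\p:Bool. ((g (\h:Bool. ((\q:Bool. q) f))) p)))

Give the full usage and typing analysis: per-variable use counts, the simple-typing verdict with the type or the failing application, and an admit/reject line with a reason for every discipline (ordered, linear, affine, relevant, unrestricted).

counts: g=1; f (bound)=1; p (bound)=1; h (bound)=0; q (bound)=1
order of uses: g, q, f, p
typing: ill-typed: can't apply a value of type Bool
ordered: ✗ — the type mismatch rejects it
linear: ✗ — not simply typable
affine: ✗ — fails simple typing
relevant: ✗ — a type mismatch blocks all five
unrestricted: ✗ — the type mismatch rejects it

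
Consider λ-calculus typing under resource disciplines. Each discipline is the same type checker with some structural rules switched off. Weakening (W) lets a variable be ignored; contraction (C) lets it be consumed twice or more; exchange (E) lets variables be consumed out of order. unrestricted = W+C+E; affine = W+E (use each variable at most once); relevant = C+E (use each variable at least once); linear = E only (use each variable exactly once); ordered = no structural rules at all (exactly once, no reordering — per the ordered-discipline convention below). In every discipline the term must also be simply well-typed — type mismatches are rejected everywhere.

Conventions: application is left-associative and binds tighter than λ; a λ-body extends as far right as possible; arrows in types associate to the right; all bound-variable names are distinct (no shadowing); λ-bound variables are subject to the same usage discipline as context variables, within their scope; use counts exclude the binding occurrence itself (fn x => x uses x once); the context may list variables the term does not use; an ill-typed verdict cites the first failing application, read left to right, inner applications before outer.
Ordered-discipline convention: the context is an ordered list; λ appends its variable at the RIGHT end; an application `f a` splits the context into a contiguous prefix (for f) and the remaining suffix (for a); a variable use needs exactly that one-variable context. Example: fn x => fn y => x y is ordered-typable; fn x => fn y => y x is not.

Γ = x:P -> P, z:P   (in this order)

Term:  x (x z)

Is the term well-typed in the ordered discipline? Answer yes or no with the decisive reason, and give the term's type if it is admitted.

no — x ×2 used more than once (contraction)
variable uses: x=2, z=1
use order (left to right): x, x, z
typing: ✓ — P
per-discipline verdicts: ordered ✗, linear ✗, affine ✗, relevant ✓, unrestricted ✓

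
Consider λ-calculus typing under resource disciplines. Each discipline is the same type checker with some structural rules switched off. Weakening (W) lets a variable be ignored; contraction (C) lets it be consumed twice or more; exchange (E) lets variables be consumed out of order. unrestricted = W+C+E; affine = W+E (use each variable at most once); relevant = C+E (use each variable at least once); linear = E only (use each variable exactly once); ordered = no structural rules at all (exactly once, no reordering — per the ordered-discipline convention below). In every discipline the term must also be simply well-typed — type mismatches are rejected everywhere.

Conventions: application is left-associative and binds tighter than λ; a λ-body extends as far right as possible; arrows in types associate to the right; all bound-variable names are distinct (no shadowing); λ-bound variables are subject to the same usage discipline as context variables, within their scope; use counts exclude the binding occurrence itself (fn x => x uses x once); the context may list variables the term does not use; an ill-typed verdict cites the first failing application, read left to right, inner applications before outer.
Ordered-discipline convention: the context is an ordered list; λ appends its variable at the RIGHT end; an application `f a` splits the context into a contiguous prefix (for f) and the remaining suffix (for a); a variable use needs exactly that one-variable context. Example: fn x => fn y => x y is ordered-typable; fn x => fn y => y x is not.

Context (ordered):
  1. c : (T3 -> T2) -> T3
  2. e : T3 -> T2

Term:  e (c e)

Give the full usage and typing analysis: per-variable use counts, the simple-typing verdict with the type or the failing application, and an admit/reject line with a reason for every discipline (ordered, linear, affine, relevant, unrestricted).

variable uses: c=1; e=2
use order (left to right): e, c, e
typing: ✓ — T2
ordered ✗ (uses contraction: e ×2)
linear ✗ (uses contraction: e ×2)
affine ✗ (uses contraction: e ×2)
relevant ✓ (c, e: all used, weakening unneeded)
unrestricted ✓ (type-checks (T2) and nothing is barred)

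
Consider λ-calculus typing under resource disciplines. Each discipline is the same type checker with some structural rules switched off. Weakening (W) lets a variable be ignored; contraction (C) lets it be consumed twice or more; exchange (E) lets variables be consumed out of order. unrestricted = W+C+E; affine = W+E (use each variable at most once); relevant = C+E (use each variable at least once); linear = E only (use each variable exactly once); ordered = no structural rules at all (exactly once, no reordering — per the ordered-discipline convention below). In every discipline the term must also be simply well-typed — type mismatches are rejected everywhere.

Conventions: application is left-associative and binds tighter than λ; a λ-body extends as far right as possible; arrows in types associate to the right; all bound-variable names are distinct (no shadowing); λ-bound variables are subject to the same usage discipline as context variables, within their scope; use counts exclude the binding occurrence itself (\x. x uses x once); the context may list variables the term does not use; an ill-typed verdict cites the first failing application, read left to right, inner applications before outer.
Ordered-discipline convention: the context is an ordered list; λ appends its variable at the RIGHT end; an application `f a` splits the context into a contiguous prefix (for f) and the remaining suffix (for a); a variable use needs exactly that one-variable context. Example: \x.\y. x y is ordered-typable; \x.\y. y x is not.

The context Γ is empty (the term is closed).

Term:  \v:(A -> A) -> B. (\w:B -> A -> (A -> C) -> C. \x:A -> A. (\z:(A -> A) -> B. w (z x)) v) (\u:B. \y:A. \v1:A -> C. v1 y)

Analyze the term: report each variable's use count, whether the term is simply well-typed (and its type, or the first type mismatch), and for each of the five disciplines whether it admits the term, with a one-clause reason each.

counts: v (λ-bound): 1; w (λ-bound): 1; x (λ-bound): 1; z (λ-bound): 1; u (λ-bound): 0; y (λ-bound): 1; v1 (λ-bound): 1
use order (left to right): w, z, x, v, v1, y
typing: well-typed at ((A -> A) -> B) -> (A -> A) -> A -> (A -> C) -> C
ordered ✗ (unused: u — weakening required)
linear ✗ (unused: u — weakening required)
affine ✓ (no duplicate uses among v, w, x, z, u, y, v1)
relevant ✗ (unused: u — weakening required)
unrestricted ✓ (type-checks (((A -> A) -> B) -> (A -> A) -> A -> (A -> C) -> C) and nothing is barred)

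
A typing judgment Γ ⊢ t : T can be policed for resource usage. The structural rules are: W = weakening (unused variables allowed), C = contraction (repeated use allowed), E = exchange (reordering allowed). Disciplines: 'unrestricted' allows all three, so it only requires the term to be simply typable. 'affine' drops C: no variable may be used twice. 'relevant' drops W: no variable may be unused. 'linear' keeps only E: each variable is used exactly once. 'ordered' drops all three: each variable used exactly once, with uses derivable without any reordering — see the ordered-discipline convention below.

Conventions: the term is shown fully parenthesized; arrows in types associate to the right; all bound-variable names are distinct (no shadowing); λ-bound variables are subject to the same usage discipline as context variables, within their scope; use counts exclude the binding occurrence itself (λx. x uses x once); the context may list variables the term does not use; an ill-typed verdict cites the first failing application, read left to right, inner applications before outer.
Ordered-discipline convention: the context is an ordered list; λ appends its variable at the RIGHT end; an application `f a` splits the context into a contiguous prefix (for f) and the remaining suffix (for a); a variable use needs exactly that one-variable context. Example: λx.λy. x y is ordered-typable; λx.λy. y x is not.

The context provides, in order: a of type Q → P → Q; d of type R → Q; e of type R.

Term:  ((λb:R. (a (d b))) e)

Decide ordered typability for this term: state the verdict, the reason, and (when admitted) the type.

yes — a, d, e, b once each; derivable with no W/C/E; term : P → Q
variable uses: a: 1, d: 1, e: 1, b (bound): 1
left-to-right use order: a, d, b, e
typing: ✓ — P → Q
per-discipline verdicts: ordered ✓; linear ✓; affine ✓; relevant ✓; unrestricted ✓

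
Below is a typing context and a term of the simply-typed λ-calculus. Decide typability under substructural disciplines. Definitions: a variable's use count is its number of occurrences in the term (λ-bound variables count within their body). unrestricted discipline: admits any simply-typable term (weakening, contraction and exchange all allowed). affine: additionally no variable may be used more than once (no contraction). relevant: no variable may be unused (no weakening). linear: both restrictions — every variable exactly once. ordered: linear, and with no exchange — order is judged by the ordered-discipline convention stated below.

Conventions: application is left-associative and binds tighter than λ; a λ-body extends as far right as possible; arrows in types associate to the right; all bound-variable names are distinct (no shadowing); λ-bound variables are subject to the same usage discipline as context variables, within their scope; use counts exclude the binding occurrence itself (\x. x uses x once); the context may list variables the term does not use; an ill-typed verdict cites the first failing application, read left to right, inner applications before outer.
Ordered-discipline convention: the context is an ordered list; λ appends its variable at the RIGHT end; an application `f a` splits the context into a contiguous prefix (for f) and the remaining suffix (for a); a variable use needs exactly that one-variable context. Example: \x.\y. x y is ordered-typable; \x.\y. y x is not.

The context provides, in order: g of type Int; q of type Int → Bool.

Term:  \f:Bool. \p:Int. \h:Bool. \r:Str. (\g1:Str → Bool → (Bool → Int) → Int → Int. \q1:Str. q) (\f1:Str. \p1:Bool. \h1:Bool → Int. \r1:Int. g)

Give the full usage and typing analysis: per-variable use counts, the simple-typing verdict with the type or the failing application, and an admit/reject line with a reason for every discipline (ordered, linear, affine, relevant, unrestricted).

counts: g: 1×, q: 1×, f (λ-bound): 0×, p (λ-bound): 0×, h (λ-bound): 0×, r (λ-bound): 0×, g1 (λ-bound): 0×, q1 (λ-bound): 0×, f1 (λ-bound): 0×, p1 (λ-bound): 0×, h1 (λ-bound): 0×, r1 (λ-bound): 0×
uses in reading order: q, g
typing: well-typed — term : Bool → Int → Bool → Str → Str → Int → Bool
ordered: ✗, needs weakening: f, p, h, r, g1, q1, f1, p1, h1, r1 unused
linear: ✗, needs weakening: f, p, h, r, g1, q1, f1, p1, h1, r1 unused
affine: ✓, none of g, q, f, p, h, r, g1, q1, f1, p1, h1, r1 used more than once
relevant: ✗, needs weakening: f, p, h, r, g1, q1, f1, p1, h1, r1 unused
unrestricted: ✓, well-typed at Bool → Int → Bool → Str → Str → Int → Bool; no restrictions here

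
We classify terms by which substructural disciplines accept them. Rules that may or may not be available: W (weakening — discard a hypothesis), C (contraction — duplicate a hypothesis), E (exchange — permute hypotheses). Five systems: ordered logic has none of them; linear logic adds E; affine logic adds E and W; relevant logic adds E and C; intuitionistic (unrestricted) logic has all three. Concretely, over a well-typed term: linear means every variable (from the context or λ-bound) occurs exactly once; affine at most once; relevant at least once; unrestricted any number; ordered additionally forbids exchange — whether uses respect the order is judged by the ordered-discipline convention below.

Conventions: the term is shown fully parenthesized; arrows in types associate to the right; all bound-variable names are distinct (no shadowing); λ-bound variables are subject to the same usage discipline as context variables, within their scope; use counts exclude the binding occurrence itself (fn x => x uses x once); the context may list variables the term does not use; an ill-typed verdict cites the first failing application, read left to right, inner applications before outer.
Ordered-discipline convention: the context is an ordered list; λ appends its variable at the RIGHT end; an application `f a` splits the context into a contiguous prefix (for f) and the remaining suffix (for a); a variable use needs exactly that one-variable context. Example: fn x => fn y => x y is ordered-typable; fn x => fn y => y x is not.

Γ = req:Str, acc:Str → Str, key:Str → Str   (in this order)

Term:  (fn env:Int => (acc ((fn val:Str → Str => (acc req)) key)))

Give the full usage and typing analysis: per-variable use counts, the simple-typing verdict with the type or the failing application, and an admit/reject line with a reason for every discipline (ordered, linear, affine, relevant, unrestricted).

usage: req ×1; acc ×2; key ×1; env [bound] ×0; val [bound] ×0
uses in reading order: acc, acc, req, key
typing: well-typed — term : Int → Str
ordered ✗ (repeated use of acc ×2; needs weakening: env, val unused)
linear ✗ (repeated use of acc ×2; needs weakening: env, val unused)
affine ✗ (repeated use of acc ×2)
relevant ✗ (needs weakening: env, val unused)
unrestricted ✓ (simply typable at Int → Str; W, C, E all held)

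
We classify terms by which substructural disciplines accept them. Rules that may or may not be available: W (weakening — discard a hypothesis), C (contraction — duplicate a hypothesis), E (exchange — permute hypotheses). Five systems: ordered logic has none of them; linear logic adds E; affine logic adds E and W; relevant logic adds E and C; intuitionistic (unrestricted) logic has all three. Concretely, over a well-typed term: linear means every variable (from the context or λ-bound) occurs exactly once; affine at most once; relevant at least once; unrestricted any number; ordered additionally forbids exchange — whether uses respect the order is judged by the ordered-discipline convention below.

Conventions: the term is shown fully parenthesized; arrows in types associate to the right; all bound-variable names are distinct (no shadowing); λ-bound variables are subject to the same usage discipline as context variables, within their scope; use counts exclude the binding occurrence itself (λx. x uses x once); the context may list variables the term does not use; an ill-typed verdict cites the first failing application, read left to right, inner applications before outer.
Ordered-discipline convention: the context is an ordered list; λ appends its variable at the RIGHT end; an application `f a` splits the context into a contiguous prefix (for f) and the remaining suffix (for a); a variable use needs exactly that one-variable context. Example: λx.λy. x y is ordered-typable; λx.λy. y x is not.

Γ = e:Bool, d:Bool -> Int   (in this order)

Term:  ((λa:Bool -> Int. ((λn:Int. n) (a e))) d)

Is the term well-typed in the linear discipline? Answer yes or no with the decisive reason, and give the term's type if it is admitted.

yes — each of e, d, a, n used exactly once; term : Int
variable uses: e=1, d=1, a (bound)=1, n (bound)=1
order of uses: n, a, e, d
typing: ✓ — Int
summary: ordered ✗, linear ✓, affine ✓, relevant ✓, unrestricted ✓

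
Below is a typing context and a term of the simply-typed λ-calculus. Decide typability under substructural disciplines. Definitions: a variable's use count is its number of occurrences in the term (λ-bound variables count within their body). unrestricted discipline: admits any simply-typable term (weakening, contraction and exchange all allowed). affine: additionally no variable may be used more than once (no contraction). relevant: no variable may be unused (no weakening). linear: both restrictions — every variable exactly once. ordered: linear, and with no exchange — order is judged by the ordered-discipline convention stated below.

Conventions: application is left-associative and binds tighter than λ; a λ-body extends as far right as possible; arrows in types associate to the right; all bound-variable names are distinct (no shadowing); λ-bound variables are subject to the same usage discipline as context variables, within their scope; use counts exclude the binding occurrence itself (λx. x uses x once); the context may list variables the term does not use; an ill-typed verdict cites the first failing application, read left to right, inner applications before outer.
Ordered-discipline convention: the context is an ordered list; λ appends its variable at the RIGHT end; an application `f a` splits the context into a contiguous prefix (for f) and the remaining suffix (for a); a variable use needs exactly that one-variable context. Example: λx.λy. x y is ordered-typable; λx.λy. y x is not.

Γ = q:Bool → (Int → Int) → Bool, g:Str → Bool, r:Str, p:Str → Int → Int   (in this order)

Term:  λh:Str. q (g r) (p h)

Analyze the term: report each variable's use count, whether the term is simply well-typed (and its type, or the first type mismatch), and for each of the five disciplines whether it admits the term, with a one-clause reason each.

usage: q=1, g=1, r=1, p=1, h [bound]=1
uses in reading order: q, g, r, p, h
typing: well-typed at Str → Bool
ordered: ✓ — one use each (q, g, r, p, h); ordered split holds
linear: ✓ — each of q, g, r, p, h used exactly once
affine: ✓ — q, g, r, p, h: no repeats, contraction unneeded
relevant: ✓ — at least one use each (q, g, r, p, h)
unrestricted: ✓ — typability at Str → Bool is all that's needed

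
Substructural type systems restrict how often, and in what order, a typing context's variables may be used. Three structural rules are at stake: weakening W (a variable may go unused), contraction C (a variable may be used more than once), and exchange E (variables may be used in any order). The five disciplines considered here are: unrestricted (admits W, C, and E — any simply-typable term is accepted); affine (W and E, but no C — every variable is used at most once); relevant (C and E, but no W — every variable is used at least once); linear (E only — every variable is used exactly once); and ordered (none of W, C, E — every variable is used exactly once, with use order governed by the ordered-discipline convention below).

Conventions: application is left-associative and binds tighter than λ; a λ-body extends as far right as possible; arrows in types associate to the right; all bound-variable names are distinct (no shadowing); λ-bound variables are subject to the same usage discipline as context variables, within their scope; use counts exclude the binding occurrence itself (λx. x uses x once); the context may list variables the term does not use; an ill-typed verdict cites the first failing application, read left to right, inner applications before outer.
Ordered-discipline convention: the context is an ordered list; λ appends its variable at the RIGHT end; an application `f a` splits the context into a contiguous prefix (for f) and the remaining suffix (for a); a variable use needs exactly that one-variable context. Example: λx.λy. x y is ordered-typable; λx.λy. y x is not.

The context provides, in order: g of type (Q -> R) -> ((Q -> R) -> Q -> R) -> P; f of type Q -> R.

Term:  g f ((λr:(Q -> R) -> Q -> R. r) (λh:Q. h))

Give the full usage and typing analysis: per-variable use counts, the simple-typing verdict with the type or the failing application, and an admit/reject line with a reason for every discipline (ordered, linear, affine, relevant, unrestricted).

variable uses: g=1, f=1, r (λ-bound)=1, h (λ-bound)=1
use order (left to right): g, f, r, h
typing: ill-typed: an argument Q -> Q mismatches the expected (Q -> R) -> Q -> R
ordered: ✗, a type mismatch blocks all five
linear: ✗, the type mismatch rejects it
affine: ✗, not simply typable
relevant: ✗, fails simple typing
unrestricted: ✗, a type mismatch blocks all five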